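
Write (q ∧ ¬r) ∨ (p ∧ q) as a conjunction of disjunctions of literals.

(q ∧ ¬r) ∨ (p ∧ q)
≡ (q ∨ p) ∧ (q ∨ q) ∧ (¬r ∨ p) ∧ (¬r ∨ q)   [distribute ∨ over ∧]
≡ q ∧ (¬r ∨ p)   [simplify]

q ∧ (¬r ∨ p)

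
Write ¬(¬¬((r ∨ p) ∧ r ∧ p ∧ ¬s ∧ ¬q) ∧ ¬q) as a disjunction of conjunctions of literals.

¬(¬¬((r ∨ p) ∧ r ∧ p ∧ ¬s ∧ ¬q) ∧ ¬q)
≡ ¬¬¬((r ∨ p) ∧ r ∧ p ∧ ¬s ∧ ¬q) ∨ ¬¬q   [De Morgan]
≡ ¬((r ∨ p) ∧ r ∧ p ∧ ¬s ∧ ¬q) ∨ ¬¬q   [double negation]
≡ ¬(r ∨ p) ∨ ¬r ∨ ¬p ∨ ¬¬s ∨ ¬¬q ∨ ¬¬q   [De Morgan]
≡ (¬r ∧ ¬p) ∨ ¬r ∨ ¬p ∨ ¬¬s ∨ ¬¬q ∨ ¬¬q   [De Morgan]
≡ (¬r ∧ ¬p) ∨ ¬r ∨ ¬p ∨ s ∨ ¬¬q ∨ ¬¬q   [double negation]
≡ (¬r ∧ ¬p) ∨ ¬r ∨ ¬p ∨ s ∨ q ∨ ¬¬q   [double negation]
≡ (¬r ∧ ¬p) ∨ ¬r ∨ ¬p ∨ s ∨ q ∨ q   [double negation]
≡ ¬r ∨ ¬p ∨ s ∨ q   [simplify]

¬r ∨ ¬p ∨ s ∨ q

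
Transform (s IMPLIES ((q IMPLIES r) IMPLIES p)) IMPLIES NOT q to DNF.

(s AND r AND NOT p) OR NOT q

(s IMPLIES ((q IMPLIES r) IMPLIES p)) IMPLIES NOT q
= NOT (s IMPLIES ((q IMPLIES r) IMPLIES p)) OR NOT q   [eliminate IMPLIES]
= NOT (NOT s OR ((q IMPLIES r) IMPLIES p)) OR NOT q   [eliminate IMPLIES]
= NOT (NOT s OR NOT (q IMPLIES r) OR p) OR NOT q   [eliminate IMPLIES]
= NOT (NOT s OR NOT (NOT q OR r) OR p) OR NOT q   [eliminate IMPLIES]
= (NOT NOT s AND NOT NOT (NOT q OR r) AND NOT p) OR NOT q   [De Morgan]
= (s AND NOT NOT (NOT q OR r) AND NOT p) OR NOT q   [double negation]
= (s AND (NOT q OR r) AND NOT p) OR NOT q   [double negation]
= (s AND NOT q AND NOT p) OR (s AND r AND NOT p) OR NOT q   [distribute AND over OR]
= (s AND r AND NOT p) OR NOT q   [simplify]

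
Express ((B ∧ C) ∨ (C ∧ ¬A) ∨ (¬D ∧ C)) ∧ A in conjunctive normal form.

(B ∨ ¬A ∨ ¬D) ∧ C ∧ A

((B ∧ C) ∨ (C ∧ ¬A) ∨ (¬D ∧ C)) ∧ A
⇔ (B ∨ C ∨ ¬D) ∧ (B ∨ C ∨ C) ∧ (B ∨ ¬A ∨ ¬D) ∧ (B ∨ ¬A ∨ C) ∧ (C ∨ C ∨ ¬D) ∧ (C ∨ C ∨ C) ∧ (C ∨ ¬A ∨ ¬D) ∧ (C ∨ ¬A ∨ C) ∧ A   (distribute ∨ over ∧)
⇔ (B ∨ ¬A ∨ ¬D) ∧ C ∧ A   (simplify)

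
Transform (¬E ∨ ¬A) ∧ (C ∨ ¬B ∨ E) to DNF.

(¬E ∨ ¬A) ∧ (C ∨ ¬B ∨ E)
≡ (¬E ∧ C) ∨ (¬E ∧ ¬B) ∨ (¬E ∧ E) ∨ (¬A ∧ C) ∨ (¬A ∧ ¬B) ∨ (¬A ∧ E)   [distribute ∧ over ∨]
≡ (¬E ∧ C) ∨ (¬E ∧ ¬B) ∨ (¬A ∧ C) ∨ (¬A ∧ ¬B) ∨ (¬A ∧ E)   [simplify]

(¬E ∧ C) ∨ (¬E ∧ ¬B) ∨ (¬A ∧ C) ∨ (¬A ∧ ¬B) ∨ (¬A ∧ E)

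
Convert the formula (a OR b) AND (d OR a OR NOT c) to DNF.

a OR (b AND d) OR (b AND NOT c)

(a OR b) AND (d OR a OR NOT c)
≡ (a AND d) OR (a AND a) OR (a AND NOT c) OR (b AND d) OR (b AND a) OR (b AND NOT c)   [distribute AND over OR]
≡ a OR (b AND d) OR (b AND NOT c)   [simplify]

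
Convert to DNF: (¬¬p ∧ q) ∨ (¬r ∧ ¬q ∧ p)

(p ∧ q) ∨ (¬r ∧ ¬q ∧ p)

(¬¬p ∧ q) ∨ (¬r ∧ ¬q ∧ p)
≡ (p ∧ q) ∨ (¬r ∧ ¬q ∧ p)   [double negation]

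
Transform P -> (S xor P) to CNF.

~P | ~S

P -> (S xor P)
≡ ~P | (S xor P)   [eliminate ->]
≡ ~P | ((S | P) & ~(S & P))   [expand xor]
≡ ~P | ((S | P) & (~S | ~P))   [De Morgan]
≡ (~P | S | P) & (~P | ~S | ~P)   [distribute | over &]
≡ ~P | ~S   [simplify]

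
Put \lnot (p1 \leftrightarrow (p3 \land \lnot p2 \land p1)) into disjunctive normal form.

\lnot (p1 \leftrightarrow (p3 \land \lnot p2 \land p1))
⇔ \lnot ((p1 \to (p3 \land \lnot p2 \land p1)) \land ((p3 \land \lnot p2 \land p1) \to p1))   [eliminate \leftrightarrow]
⇔ \lnot ((\lnot p1 \lor (p3 \land \lnot p2 \land p1)) \land ((p3 \land \lnot p2 \land p1) \to p1))   [eliminate \to]
⇔ \lnot ((\lnot p1 \lor (p3 \land \lnot p2 \land p1)) \land (\lnot (p3 \land \lnot p2 \land p1) \lor p1))   [eliminate \to]
⇔ \lnot (\lnot p1 \lor (p3 \land \lnot p2 \land p1)) \lor \lnot (\lnot (p3 \land \lnot p2 \land p1) \lor p1)   [De Morgan]
⇔ (\lnot \lnot p1 \land \lnot (p3 \land \lnot p2 \land p1)) \lor \lnot (\lnot (p3 \land \lnot p2 \land p1) \lor p1)   [De Morgan]
⇔ (p1 \land \lnot (p3 \land \lnot p2 \land p1)) \lor \lnot (\lnot (p3 \land \lnot p2 \land p1) \lor p1)   [double negation]
⇔ (p1 \land (\lnot p3 \lor \lnot \lnot p2 \lor \lnot p1)) \lor \lnot (\lnot (p3 \land \lnot p2 \land p1) \lor p1)   [De Morgan]
⇔ (p1 \land (\lnot p3 \lor p2 \lor \lnot p1)) \lor \lnot (\lnot (p3 \land \lnot p2 \land p1) \lor p1)   [double negation]
⇔ (p1 \land (\lnot p3 \lor p2 \lor \lnot p1)) \lor (\lnot \lnot (p3 \land \lnot p2 \land p1) \land \lnot p1)   [De Morgan]
⇔ (p1 \land (\lnot p3 \lor p2 \lor \lnot p1)) \lor (p3 \land \lnot p2 \land p1 \land \lnot p1)   [double negation]
⇔ (p1 \land \lnot p3) \lor (p1 \land p2) \lor (p1 \land \lnot p1) \lor (p3 \land \lnot p2 \land p1 \land \lnot p1)   [distribute \land over \lor]
⇔ (p1 \land \lnot p3) \lor (p1 \land p2)   [simplify]

(p1 \land \lnot p3) \lor (p1 \land p2)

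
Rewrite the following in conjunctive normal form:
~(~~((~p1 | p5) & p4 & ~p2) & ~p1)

~(~~((~p1 | p5) & p4 & ~p2) & ~p1)
⇔ ~~~((~p1 | p5) & p4 & ~p2) | ~~p1   — De Morgan
⇔ ~((~p1 | p5) & p4 & ~p2) | ~~p1   — double negation
⇔ ~(~p1 | p5) | ~p4 | ~~p2 | ~~p1   — De Morgan
⇔ (~~p1 & ~p5) | ~p4 | ~~p2 | ~~p1   — De Morgan
⇔ (p1 & ~p5) | ~p4 | ~~p2 | ~~p1   — double negation
⇔ (p1 & ~p5) | ~p4 | p2 | ~~p1   — double negation
⇔ (p1 & ~p5) | ~p4 | p2 | p1   — double negation
⇔ (p1 | ~p4 | p2 | p1) & (~p5 | ~p4 | p2 | p1)   — distribute | over &
⇔ p1 | ~p4 | p2   — simplify

p1 | ~p4 | p2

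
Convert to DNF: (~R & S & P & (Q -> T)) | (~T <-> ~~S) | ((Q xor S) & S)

(~R & S & P & (Q -> T)) | (~T <-> ~~S) | ((Q xor S) & S)
≡ (~R & S & P & (~Q | T)) | (~T <-> ~~S) | ((Q xor S) & S)   (eliminate ->)
≡ (~R & S & P & (~Q | T)) | ((~T -> ~~S) & (~~S -> ~T)) | ((Q xor S) & S)   (eliminate <->)
≡ (~R & S & P & (~Q | T)) | ((~~T | ~~S) & (~~S -> ~T)) | ((Q xor S) & S)   (eliminate ->)
≡ (~R & S & P & (~Q | T)) | ((~~T | ~~S) & (~~~S | ~T)) | ((Q xor S) & S)   (eliminate ->)
≡ (~R & S & P & (~Q | T)) | ((~~T | ~~S) & (~~~S | ~T)) | (((Q & ~S) | (~Q & S)) & S)   (expand xor)
≡ (~R & S & P & (~Q | T)) | ((T | ~~S) & (~~~S | ~T)) | (((Q & ~S) | (~Q & S)) & S)   (double negation)
≡ (~R & S & P & (~Q | T)) | ((T | S) & (~~~S | ~T)) | (((Q & ~S) | (~Q & S)) & S)   (double negation)
≡ (~R & S & P & (~Q | T)) | ((T | S) & (~S | ~T)) | (((Q & ~S) | (~Q & S)) & S)   (double negation)
≡ (~R & S & P & ~Q) | (~R & S & P & T) | (T & ~S) | (T & ~T) | (S & ~S) | (S & ~T) | (Q & ~S & S) | (~Q & S & S)   (distribute & over |)
≡ (~R & S & P & T) | (T & ~S) | (S & ~T) | (~Q & S)   (simplify)

(~R & S & P & T) | (T & ~S) | (S & ~T) | (~Q & S)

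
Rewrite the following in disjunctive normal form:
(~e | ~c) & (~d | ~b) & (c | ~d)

(~e | ~c) & (~d | ~b) & (c | ~d)
≡ (~e & ~d & c) | (~e & ~d & ~d) | (~e & ~b & c) | (~e & ~b & ~d) | (~c & ~d & c) | (~c & ~d & ~d) | (~c & ~b & c) | (~c & ~b & ~d)   — distribute & over |
≡ (~e & ~d) | (~e & ~b & c) | (~c & ~d)   — simplify

(~e & ~d) | (~e & ~b & c) | (~c & ~d)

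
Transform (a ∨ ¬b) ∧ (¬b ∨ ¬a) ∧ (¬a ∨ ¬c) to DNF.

¬b ∧ ¬a ∨ ¬b ∧ ¬c

(a ∨ ¬b) ∧ (¬b ∨ ¬a) ∧ (¬a ∨ ¬c)
⇔ a ∧ ¬b ∧ ¬a ∨ a ∧ ¬b ∧ ¬c ∨ a ∧ ¬a ∧ ¬a ∨ a ∧ ¬a ∧ ¬c ∨ ¬b ∧ ¬b ∧ ¬a ∨ ¬b ∧ ¬b ∧ ¬c ∨ ¬b ∧ ¬a ∧ ¬a ∨ ¬b ∧ ¬a ∧ ¬c
⇔ ¬b ∧ ¬a ∨ ¬b ∧ ¬c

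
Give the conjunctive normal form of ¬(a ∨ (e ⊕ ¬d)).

¬a ∧ (¬e ∨ ¬d) ∧ (d ∨ e)

¬(a ∨ (e ⊕ ¬d))
= ¬(a ∨ ((e ∨ ¬d) ∧ ¬(e ∧ ¬d)))   (expand ⊕)
= ¬a ∧ ¬((e ∨ ¬d) ∧ ¬(e ∧ ¬d))   (De Morgan)
= ¬a ∧ (¬(e ∨ ¬d) ∨ ¬¬(e ∧ ¬d))   (De Morgan)
= ¬a ∧ ((¬e ∧ ¬¬d) ∨ ¬¬(e ∧ ¬d))   (De Morgan)
= ¬a ∧ ((¬e ∧ d) ∨ ¬¬(e ∧ ¬d))   (double negation)
= ¬a ∧ ((¬e ∧ d) ∨ (e ∧ ¬d))   (double negation)
= ¬a ∧ (¬e ∨ e) ∧ (¬e ∨ ¬d) ∧ (d ∨ e) ∧ (d ∨ ¬d)   (distribute ∨ over ∧)
= ¬a ∧ (¬e ∨ ¬d) ∧ (d ∨ e)   (simplify)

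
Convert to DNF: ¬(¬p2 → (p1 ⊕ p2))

¬(¬p2 → (p1 ⊕ p2))
≡ ¬(¬¬p2 ∨ (p1 ⊕ p2))   [eliminate →]
≡ ¬(¬¬p2 ∨ (p1 ∧ ¬p2) ∨ (¬p1 ∧ p2))   [expand ⊕]
≡ ¬¬¬p2 ∧ ¬(p1 ∧ ¬p2) ∧ ¬(¬p1 ∧ p2)   [De Morgan]
≡ ¬p2 ∧ ¬(p1 ∧ ¬p2) ∧ ¬(¬p1 ∧ p2)   [double negation]
≡ ¬p2 ∧ (¬p1 ∨ ¬¬p2) ∧ ¬(¬p1 ∧ p2)   [De Morgan]
≡ ¬p2 ∧ (¬p1 ∨ p2) ∧ ¬(¬p1 ∧ p2)   [double negation]
≡ ¬p2 ∧ (¬p1 ∨ p2) ∧ (¬¬p1 ∨ ¬p2)   [De Morgan]
≡ ¬p2 ∧ (¬p1 ∨ p2) ∧ (p1 ∨ ¬p2)   [double negation]
≡ (¬p2 ∧ ¬p1 ∧ p1) ∨ (¬p2 ∧ ¬p1 ∧ ¬p2) ∨ (¬p2 ∧ p2 ∧ p1) ∨ (¬p2 ∧ p2 ∧ ¬p2)   [distribute ∧ over ∨]
≡ ¬p2 ∧ ¬p1   [simplify]

¬p2 ∧ ¬p1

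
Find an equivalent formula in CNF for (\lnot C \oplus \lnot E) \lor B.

(\lnot C \lor \lnot E \lor B) \land (C \lor E \lor B)

(\lnot C \oplus \lnot E) \lor B
≡ ((\lnot C \lor \lnot E) \land \lnot (\lnot C \land \lnot E)) \lor B   — expand \oplus
≡ ((\lnot C \lor \lnot E) \land (\lnot \lnot C \lor \lnot \lnot E)) \lor B   — De Morgan
≡ ((\lnot C \lor \lnot E) \land (C \lor \lnot \lnot E)) \lor B   — double negation
≡ ((\lnot C \lor \lnot E) \land (C \lor E)) \lor B   — double negation
≡ (\lnot C \lor \lnot E \lor B) \land (C \lor E \lor B)   — distribute \lor over \land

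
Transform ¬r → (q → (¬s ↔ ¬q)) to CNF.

¬r → (q → (¬s ↔ ¬q))
≡ ¬¬r ∨ (q → (¬s ↔ ¬q))   [eliminate →]
≡ ¬¬r ∨ ¬q ∨ (¬s ↔ ¬q)   [eliminate →]
≡ ¬¬r ∨ ¬q ∨ ((¬s → ¬q) ∧ (¬q → ¬s))   [eliminate ↔]
≡ ¬¬r ∨ ¬q ∨ ((¬¬s ∨ ¬q) ∧ (¬q → ¬s))   [eliminate →]
≡ ¬¬r ∨ ¬q ∨ ((¬¬s ∨ ¬q) ∧ (¬¬q ∨ ¬s))   [eliminate →]
≡ r ∨ ¬q ∨ ((¬¬s ∨ ¬q) ∧ (¬¬q ∨ ¬s))   [double negation]
≡ r ∨ ¬q ∨ ((s ∨ ¬q) ∧ (¬¬q ∨ ¬s))   [double negation]
≡ r ∨ ¬q ∨ ((s ∨ ¬q) ∧ (q ∨ ¬s))   [double negation]
≡ (r ∨ ¬q ∨ s ∨ ¬q) ∧ (r ∨ ¬q ∨ q ∨ ¬s)   [distribute ∨ over ∧]
≡ r ∨ ¬q ∨ s   [simplify]

r ∨ ¬q ∨ s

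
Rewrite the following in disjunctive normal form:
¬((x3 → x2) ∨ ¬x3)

¬((x3 → x2) ∨ ¬x3)
≡ ¬(¬x3 ∨ x2 ∨ ¬x3)   (eliminate →)
≡ ¬¬x3 ∧ ¬x2 ∧ ¬¬x3   (De Morgan)
≡ x3 ∧ ¬x2 ∧ ¬¬x3   (double negation)
≡ x3 ∧ ¬x2 ∧ x3   (double negation)
≡ x3 ∧ ¬x2   (simplify)

x3 ∧ ¬x2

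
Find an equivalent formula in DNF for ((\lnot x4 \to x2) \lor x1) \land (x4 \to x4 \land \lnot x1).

x4 \land \lnot x1 \lor x2 \land \lnot x4 \lor x1 \land \lnot x4

((\lnot x4 \to x2) \lor x1) \land (x4 \to x4 \land \lnot x1)
= (\lnot \lnot x4 \lor x2 \lor x1) \land (x4 \to x4 \land \lnot x1)
= (\lnot \lnot x4 \lor x2 \lor x1) \land (\lnot x4 \lor x4 \land \lnot x1)
= (x4 \lor x2 \lor x1) \land (\lnot x4 \lor x4 \land \lnot x1)
= x4 \land \lnot x4 \lor x4 \land x4 \land \lnot x1 \lor x2 \land \lnot x4 \lor x2 \land x4 \land \lnot x1 \lor x1 \land \lnot x4 \lor x1 \land x4 \land \lnot x1
= x4 \land \lnot x1 \lor x2 \land \lnot x4 \lor x1 \land \lnot x4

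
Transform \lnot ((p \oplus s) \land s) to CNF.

\lnot ((p \oplus s) \land s)
≡ \lnot ((p \lor s) \land \lnot (p \land s) \land s)   [expand \oplus]
≡ \lnot (p \lor s) \lor \lnot \lnot (p \land s) \lor \lnot s   [De Morgan]
≡ (\lnot p \land \lnot s) \lor \lnot \lnot (p \land s) \lor \lnot s   [De Morgan]
≡ (\lnot p \land \lnot s) \lor (p \land s) \lor \lnot s   [double negation]
≡ (\lnot p \lor p \lor \lnot s) \land (\lnot p \lor s \lor \lnot s) \land (\lnot s \lor p \lor \lnot s) \land (\lnot s \lor s \lor \lnot s)   [distribute \lor over \land]
≡ \lnot s \lor p   [simplify]

\lnot s \lor p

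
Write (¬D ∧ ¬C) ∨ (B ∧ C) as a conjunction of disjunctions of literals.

(¬D ∧ ¬C) ∨ (B ∧ C)
≡ (¬D ∨ B) ∧ (¬D ∨ C) ∧ (¬C ∨ B) ∧ (¬C ∨ C)   [distribute ∨ over ∧]
≡ (¬D ∨ B) ∧ (¬D ∨ C) ∧ (¬C ∨ B)   [simplify]

(¬D ∨ B) ∧ (¬D ∨ C) ∧ (¬C ∨ B)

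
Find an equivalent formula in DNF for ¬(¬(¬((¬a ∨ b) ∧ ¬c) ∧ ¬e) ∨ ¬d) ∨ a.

(c ∧ ¬e ∧ d) ∨ a

¬(¬(¬((¬a ∨ b) ∧ ¬c) ∧ ¬e) ∨ ¬d) ∨ a
≡ (¬¬(¬((¬a ∨ b) ∧ ¬c) ∧ ¬e) ∧ ¬¬d) ∨ a   [De Morgan]
≡ (¬((¬a ∨ b) ∧ ¬c) ∧ ¬e ∧ ¬¬d) ∨ a   [double negation]
≡ ((¬(¬a ∨ b) ∨ ¬¬c) ∧ ¬e ∧ ¬¬d) ∨ a   [De Morgan]
≡ (((¬¬a ∧ ¬b) ∨ ¬¬c) ∧ ¬e ∧ ¬¬d) ∨ a   [De Morgan]
≡ (((a ∧ ¬b) ∨ ¬¬c) ∧ ¬e ∧ ¬¬d) ∨ a   [double negation]
≡ (((a ∧ ¬b) ∨ c) ∧ ¬e ∧ ¬¬d) ∨ a   [double negation]
≡ (((a ∧ ¬b) ∨ c) ∧ ¬e ∧ d) ∨ a   [double negation]
≡ (a ∧ ¬b ∧ ¬e ∧ d) ∨ (c ∧ ¬e ∧ d) ∨ a   [distribute ∧ over ∨]
≡ (c ∧ ¬e ∧ d) ∨ a   [simplify]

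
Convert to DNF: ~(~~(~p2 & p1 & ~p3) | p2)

(~p1 & ~p2) | (p3 & ~p2)

~(~~(~p2 & p1 & ~p3) | p2)
≡ ~~~(~p2 & p1 & ~p3) & ~p2   [De Morgan]
≡ ~(~p2 & p1 & ~p3) & ~p2   [double negation]
≡ (~~p2 | ~p1 | ~~p3) & ~p2   [De Morgan]
≡ (p2 | ~p1 | ~~p3) & ~p2   [double negation]
≡ (p2 | ~p1 | p3) & ~p2   [double negation]
≡ (p2 & ~p2) | (~p1 & ~p2) | (p3 & ~p2)   [distribute & over |]
≡ (~p1 & ~p2) | (p3 & ~p2)   [simplify]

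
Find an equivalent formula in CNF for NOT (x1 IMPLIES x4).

NOT (x1 IMPLIES x4)
≡ NOT (NOT x1 OR x4)
≡ NOT NOT x1 AND NOT x4
≡ x1 AND NOT x4

x1 AND NOT x4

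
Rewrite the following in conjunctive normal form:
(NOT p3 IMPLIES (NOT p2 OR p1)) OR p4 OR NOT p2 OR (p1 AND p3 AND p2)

(NOT p3 IMPLIES (NOT p2 OR p1)) OR p4 OR NOT p2 OR (p1 AND p3 AND p2)
⇔ NOT NOT p3 OR NOT p2 OR p1 OR p4 OR NOT p2 OR (p1 AND p3 AND p2)   [eliminate IMPLIES]
⇔ p3 OR NOT p2 OR p1 OR p4 OR NOT p2 OR (p1 AND p3 AND p2)   [double negation]
⇔ (p3 OR NOT p2 OR p1 OR p4 OR NOT p2 OR p1) AND (p3 OR NOT p2 OR p1 OR p4 OR NOT p2 OR p3) AND (p3 OR NOT p2 OR p1 OR p4 OR NOT p2 OR p2)   [distribute OR over AND]
⇔ p3 OR NOT p2 OR p1 OR p4   [simplify]

p3 OR NOT p2 OR p1 OR p4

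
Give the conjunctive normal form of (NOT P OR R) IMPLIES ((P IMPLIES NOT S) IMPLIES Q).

(NOT P OR R) IMPLIES ((P IMPLIES NOT S) IMPLIES Q)
≡ NOT (NOT P OR R) OR ((P IMPLIES NOT S) IMPLIES Q)
≡ NOT (NOT P OR R) OR NOT (P IMPLIES NOT S) OR Q
≡ NOT (NOT P OR R) OR NOT (NOT P OR NOT S) OR Q
≡ (NOT NOT P AND NOT R) OR NOT (NOT P OR NOT S) OR Q
≡ (P AND NOT R) OR NOT (NOT P OR NOT S) OR Q
≡ (P AND NOT R) OR (NOT NOT P AND NOT NOT S) OR Q
≡ (P AND NOT R) OR (P AND NOT NOT S) OR Q
≡ (P AND NOT R) OR (P AND S) OR Q
≡ (P OR P OR Q) AND (P OR S OR Q) AND (NOT R OR P OR Q) AND (NOT R OR S OR Q)
≡ (P OR Q) AND (NOT R OR S OR Q)

(P OR Q) AND (NOT R OR S OR Q)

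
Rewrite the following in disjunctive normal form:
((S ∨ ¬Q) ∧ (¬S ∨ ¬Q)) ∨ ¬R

¬Q ∨ ¬R

((S ∨ ¬Q) ∧ (¬S ∨ ¬Q)) ∨ ¬R
≡ (S ∧ ¬S) ∨ (S ∧ ¬Q) ∨ (¬Q ∧ ¬S) ∨ (¬Q ∧ ¬Q) ∨ ¬R   [distribute ∧ over ∨]
≡ ¬Q ∨ ¬R   [simplify]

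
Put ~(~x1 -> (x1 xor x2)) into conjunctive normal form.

~(~x1 -> (x1 xor x2))
⇔ ~(~~x1 | (x1 xor x2))   [eliminate ->]
⇔ ~(~~x1 | ((x1 | x2) & ~(x1 & x2)))   [expand xor]
⇔ ~~~x1 & ~((x1 | x2) & ~(x1 & x2))   [De Morgan]
⇔ ~x1 & ~((x1 | x2) & ~(x1 & x2))   [double negation]
⇔ ~x1 & (~(x1 | x2) | ~~(x1 & x2))   [De Morgan]
⇔ ~x1 & ((~x1 & ~x2) | ~~(x1 & x2))   [De Morgan]
⇔ ~x1 & ((~x1 & ~x2) | (x1 & x2))   [double negation]
⇔ ~x1 & (~x1 | x1) & (~x1 | x2) & (~x2 | x1) & (~x2 | x2)   [distribute | over &]
⇔ ~x1 & (~x2 | x1)   [simplify]

~x1 & (~x2 | x1)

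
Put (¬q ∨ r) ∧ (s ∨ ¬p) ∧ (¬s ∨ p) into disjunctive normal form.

(¬q ∨ r) ∧ (s ∨ ¬p) ∧ (¬s ∨ p)
≡ (¬q ∧ s ∧ ¬s) ∨ (¬q ∧ s ∧ p) ∨ (¬q ∧ ¬p ∧ ¬s) ∨ (¬q ∧ ¬p ∧ p) ∨ (r ∧ s ∧ ¬s) ∨ (r ∧ s ∧ p) ∨ (r ∧ ¬p ∧ ¬s) ∨ (r ∧ ¬p ∧ p)   — distribute ∧ over ∨
≡ (¬q ∧ s ∧ p) ∨ (¬q ∧ ¬p ∧ ¬s) ∨ (r ∧ s ∧ p) ∨ (r ∧ ¬p ∧ ¬s)   — simplify

(¬q ∧ s ∧ p) ∨ (¬q ∧ ¬p ∧ ¬s) ∨ (r ∧ s ∧ p) ∨ (r ∧ ¬p ∧ ¬s)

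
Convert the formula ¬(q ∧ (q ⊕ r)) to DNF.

¬q ∨ (r ∧ q)

¬(q ∧ (q ⊕ r))
⇔ ¬(q ∧ ((q ∧ ¬r) ∨ (¬q ∧ r)))
⇔ ¬q ∨ ¬((q ∧ ¬r) ∨ (¬q ∧ r))
⇔ ¬q ∨ (¬(q ∧ ¬r) ∧ ¬(¬q ∧ r))
⇔ ¬q ∨ ((¬q ∨ ¬¬r) ∧ ¬(¬q ∧ r))
⇔ ¬q ∨ ((¬q ∨ r) ∧ ¬(¬q ∧ r))
⇔ ¬q ∨ ((¬q ∨ r) ∧ (¬¬q ∨ ¬r))
⇔ ¬q ∨ ((¬q ∨ r) ∧ (q ∨ ¬r))
⇔ ¬q ∨ (¬q ∧ q) ∨ (¬q ∧ ¬r) ∨ (r ∧ q) ∨ (r ∧ ¬r)
⇔ ¬q ∨ (r ∧ q)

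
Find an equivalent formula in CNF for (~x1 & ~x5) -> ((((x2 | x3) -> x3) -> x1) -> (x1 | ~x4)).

x1 | x5 | ~x2 | x3 | ~x4

(~x1 & ~x5) -> ((((x2 | x3) -> x3) -> x1) -> (x1 | ~x4))
≡ ~(~x1 & ~x5) | ((((x2 | x3) -> x3) -> x1) -> (x1 | ~x4))   [eliminate ->]
≡ ~(~x1 & ~x5) | ~(((x2 | x3) -> x3) -> x1) | x1 | ~x4   [eliminate ->]
≡ ~(~x1 & ~x5) | ~(~((x2 | x3) -> x3) | x1) | x1 | ~x4   [eliminate ->]
≡ ~(~x1 & ~x5) | ~(~(~(x2 | x3) | x3) | x1) | x1 | ~x4   [eliminate ->]
≡ ~~x1 | ~~x5 | ~(~(~(x2 | x3) | x3) | x1) | x1 | ~x4   [De Morgan]
≡ x1 | ~~x5 | ~(~(~(x2 | x3) | x3) | x1) | x1 | ~x4   [double negation]
≡ x1 | x5 | ~(~(~(x2 | x3) | x3) | x1) | x1 | ~x4   [double negation]
≡ x1 | x5 | (~~(~(x2 | x3) | x3) & ~x1) | x1 | ~x4   [De Morgan]
≡ x1 | x5 | ((~(x2 | x3) | x3) & ~x1) | x1 | ~x4   [double negation]
≡ x1 | x5 | (((~x2 & ~x3) | x3) & ~x1) | x1 | ~x4   [De Morgan]
≡ (x1 | x5 | ~x2 | x3 | x1 | ~x4) & (x1 | x5 | ~x3 | x3 | x1 | ~x4) & (x1 | x5 | ~x1 | x1 | ~x4)   [distribute | over &]
≡ x1 | x5 | ~x2 | x3 | ~x4   [simplify]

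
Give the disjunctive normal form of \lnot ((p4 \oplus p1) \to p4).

\lnot p4 \land p1

\lnot ((p4 \oplus p1) \to p4)
= \lnot (\lnot (p4 \oplus p1) \lor p4)   [eliminate \to]
= \lnot (\lnot ((p4 \land \lnot p1) \lor (\lnot p4 \land p1)) \lor p4)   [expand \oplus]
= \lnot \lnot ((p4 \land \lnot p1) \lor (\lnot p4 \land p1)) \land \lnot p4   [De Morgan]
= ((p4 \land \lnot p1) \lor (\lnot p4 \land p1)) \land \lnot p4   [double negation]
= (p4 \land \lnot p1 \land \lnot p4) \lor (\lnot p4 \land p1 \land \lnot p4)   [distribute \land over \lor]
= \lnot p4 \land p1   [simplify]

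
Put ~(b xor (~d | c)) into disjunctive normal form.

~(b xor (~d | c))
≡ ~((b & ~(~d | c)) | (~b & (~d | c)))   — expand xor
≡ ~(b & ~(~d | c)) & ~(~b & (~d | c))   — De Morgan
≡ (~b | ~~(~d | c)) & ~(~b & (~d | c))   — De Morgan
≡ (~b | ~d | c) & ~(~b & (~d | c))   — double negation
≡ (~b | ~d | c) & (~~b | ~(~d | c))   — De Morgan
≡ (~b | ~d | c) & (b | ~(~d | c))   — double negation
≡ (~b | ~d | c) & (b | (~~d & ~c))   — De Morgan
≡ (~b | ~d | c) & (b | (d & ~c))   — double negation
≡ (~b & b) | (~b & d & ~c) | (~d & b) | (~d & d & ~c) | (c & b) | (c & d & ~c)   — distribute & over |
≡ (~b & d & ~c) | (~d & b) | (c & b)   — simplify

(~b & d & ~c) | (~d & b) | (c & b)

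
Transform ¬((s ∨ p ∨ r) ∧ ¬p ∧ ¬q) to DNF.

(¬s ∧ ¬p ∧ ¬r) ∨ p ∨ q

¬((s ∨ p ∨ r) ∧ ¬p ∧ ¬q)
≡ ¬(s ∨ p ∨ r) ∨ ¬¬p ∨ ¬¬q   [De Morgan]
≡ (¬s ∧ ¬p ∧ ¬r) ∨ ¬¬p ∨ ¬¬q   [De Morgan]
≡ (¬s ∧ ¬p ∧ ¬r) ∨ p ∨ ¬¬q   [double negation]
≡ (¬s ∧ ¬p ∧ ¬r) ∨ p ∨ q   [double negation]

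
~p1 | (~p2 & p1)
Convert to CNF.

~p1 | ~p2

~p1 | (~p2 & p1)
≡ (~p1 | ~p2) & (~p1 | p1)   (distribute | over &)
≡ ~p1 | ~p2   (simplify)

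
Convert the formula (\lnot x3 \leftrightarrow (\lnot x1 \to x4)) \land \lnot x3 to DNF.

(x1 \land \lnot x3) \lor (x4 \land \lnot x3)

(\lnot x3 \leftrightarrow (\lnot x1 \to x4)) \land \lnot x3
⇔ (\lnot x3 \to (\lnot x1 \to x4)) \land ((\lnot x1 \to x4) \to \lnot x3) \land \lnot x3   — eliminate \leftrightarrow
⇔ (\lnot \lnot x3 \lor (\lnot x1 \to x4)) \land ((\lnot x1 \to x4) \to \lnot x3) \land \lnot x3   — eliminate \to
⇔ (\lnot \lnot x3 \lor \lnot \lnot x1 \lor x4) \land ((\lnot x1 \to x4) \to \lnot x3) \land \lnot x3   — eliminate \to
⇔ (\lnot \lnot x3 \lor \lnot \lnot x1 \lor x4) \land (\lnot (\lnot x1 \to x4) \lor \lnot x3) \land \lnot x3   — eliminate \to
⇔ (\lnot \lnot x3 \lor \lnot \lnot x1 \lor x4) \land (\lnot (\lnot \lnot x1 \lor x4) \lor \lnot x3) \land \lnot x3   — eliminate \to
⇔ (x3 \lor \lnot \lnot x1 \lor x4) \land (\lnot (\lnot \lnot x1 \lor x4) \lor \lnot x3) \land \lnot x3   — double negation
⇔ (x3 \lor x1 \lor x4) \land (\lnot (\lnot \lnot x1 \lor x4) \lor \lnot x3) \land \lnot x3   — double negation
⇔ (x3 \lor x1 \lor x4) \land ((\lnot \lnot \lnot x1 \land \lnot x4) \lor \lnot x3) \land \lnot x3   — De Morgan
⇔ (x3 \lor x1 \lor x4) \land ((\lnot x1 \land \lnot x4) \lor \lnot x3) \land \lnot x3   — double negation
⇔ (x3 \land \lnot x1 \land \lnot x4 \land \lnot x3) \lor (x3 \land \lnot x3 \land \lnot x3) \lor (x1 \land \lnot x1 \land \lnot x4 \land \lnot x3) \lor (x1 \land \lnot x3 \land \lnot x3) \lor (x4 \land \lnot x1 \land \lnot x4 \land \lnot x3) \lor (x4 \land \lnot x3 \land \lnot x3)   — distribute \land over \lor
⇔ (x1 \land \lnot x3) \lor (x4 \land \lnot x3)   — simplify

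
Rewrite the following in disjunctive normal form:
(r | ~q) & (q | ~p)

(r & q) | (r & ~p) | (~q & ~p)

(r | ~q) & (q | ~p)
= (r & q) | (r & ~p) | (~q & q) | (~q & ~p)   [distribute & over |]
= (r & q) | (r & ~p) | (~q & ~p)   [simplify]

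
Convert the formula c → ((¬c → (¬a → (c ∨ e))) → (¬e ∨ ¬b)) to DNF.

¬c ∨ ¬e ∨ ¬b

c → ((¬c → (¬a → (c ∨ e))) → (¬e ∨ ¬b))
= ¬c ∨ ((¬c → (¬a → (c ∨ e))) → (¬e ∨ ¬b))   [eliminate →]
= ¬c ∨ ¬(¬c → (¬a → (c ∨ e))) ∨ ¬e ∨ ¬b   [eliminate →]
= ¬c ∨ ¬(¬¬c ∨ (¬a → (c ∨ e))) ∨ ¬e ∨ ¬b   [eliminate →]
= ¬c ∨ ¬(¬¬c ∨ ¬¬a ∨ c ∨ e) ∨ ¬e ∨ ¬b   [eliminate →]
= ¬c ∨ (¬¬¬c ∧ ¬¬¬a ∧ ¬c ∧ ¬e) ∨ ¬e ∨ ¬b   [De Morgan]
= ¬c ∨ (¬c ∧ ¬¬¬a ∧ ¬c ∧ ¬e) ∨ ¬e ∨ ¬b   [double negation]
= ¬c ∨ (¬c ∧ ¬a ∧ ¬c ∧ ¬e) ∨ ¬e ∨ ¬b   [double negation]
= ¬c ∨ ¬e ∨ ¬b   [simplify]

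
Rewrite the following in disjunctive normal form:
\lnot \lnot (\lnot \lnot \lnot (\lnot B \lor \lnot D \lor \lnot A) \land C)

\lnot \lnot (\lnot \lnot \lnot (\lnot B \lor \lnot D \lor \lnot A) \land C)
⇔ \lnot \lnot \lnot (\lnot B \lor \lnot D \lor \lnot A) \land C   [double negation]
⇔ \lnot (\lnot B \lor \lnot D \lor \lnot A) \land C   [double negation]
⇔ \lnot \lnot B \land \lnot \lnot D \land \lnot \lnot A \land C   [De Morgan]
⇔ B \land \lnot \lnot D \land \lnot \lnot A \land C   [double negation]
⇔ B \land D \land \lnot \lnot A \land C   [double negation]
⇔ B \land D \land A \land C   [double negation]

B \land D \land A \land C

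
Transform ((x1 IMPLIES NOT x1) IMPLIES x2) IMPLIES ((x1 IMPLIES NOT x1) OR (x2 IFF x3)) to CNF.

(NOT x1 OR NOT x2 OR x3) AND (NOT x1 OR NOT x3 OR x2)

((x1 IMPLIES NOT x1) IMPLIES x2) IMPLIES ((x1 IMPLIES NOT x1) OR (x2 IFF x3))
≡ NOT ((x1 IMPLIES NOT x1) IMPLIES x2) OR (x1 IMPLIES NOT x1) OR (x2 IFF x3)   (eliminate IMPLIES)
≡ NOT (NOT (x1 IMPLIES NOT x1) OR x2) OR (x1 IMPLIES NOT x1) OR (x2 IFF x3)   (eliminate IMPLIES)
≡ NOT (NOT (NOT x1 OR NOT x1) OR x2) OR (x1 IMPLIES NOT x1) OR (x2 IFF x3)   (eliminate IMPLIES)
≡ NOT (NOT (NOT x1 OR NOT x1) OR x2) OR NOT x1 OR NOT x1 OR (x2 IFF x3)   (eliminate IMPLIES)
≡ NOT (NOT (NOT x1 OR NOT x1) OR x2) OR NOT x1 OR NOT x1 OR ((x2 IMPLIES x3) AND (x3 IMPLIES x2))   (eliminate IFF)
≡ NOT (NOT (NOT x1 OR NOT x1) OR x2) OR NOT x1 OR NOT x1 OR ((NOT x2 OR x3) AND (x3 IMPLIES x2))   (eliminate IMPLIES)
≡ NOT (NOT (NOT x1 OR NOT x1) OR x2) OR NOT x1 OR NOT x1 OR ((NOT x2 OR x3) AND (NOT x3 OR x2))   (eliminate IMPLIES)
≡ (NOT NOT (NOT x1 OR NOT x1) AND NOT x2) OR NOT x1 OR NOT x1 OR ((NOT x2 OR x3) AND (NOT x3 OR x2))   (De Morgan)
≡ ((NOT x1 OR NOT x1) AND NOT x2) OR NOT x1 OR NOT x1 OR ((NOT x2 OR x3) AND (NOT x3 OR x2))   (double negation)
≡ (NOT x1 OR NOT x1 OR NOT x1 OR NOT x1 OR NOT x2 OR x3) AND (NOT x1 OR NOT x1 OR NOT x1 OR NOT x1 OR NOT x3 OR x2) AND (NOT x2 OR NOT x1 OR NOT x1 OR NOT x2 OR x3) AND (NOT x2 OR NOT x1 OR NOT x1 OR NOT x3 OR x2)   (distribute OR over AND)
≡ (NOT x1 OR NOT x2 OR x3) AND (NOT x1 OR NOT x3 OR x2)   (simplify)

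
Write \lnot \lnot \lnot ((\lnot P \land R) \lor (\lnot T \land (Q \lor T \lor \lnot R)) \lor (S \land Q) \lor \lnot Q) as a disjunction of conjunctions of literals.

\lnot \lnot \lnot ((\lnot P \land R) \lor (\lnot T \land (Q \lor T \lor \lnot R)) \lor (S \land Q) \lor \lnot Q)
≡ \lnot ((\lnot P \land R) \lor (\lnot T \land (Q \lor T \lor \lnot R)) \lor (S \land Q) \lor \lnot Q)   [double negation]
≡ \lnot (\lnot P \land R) \land \lnot (\lnot T \land (Q \lor T \lor \lnot R)) \land \lnot (S \land Q) \land \lnot \lnot Q   [De Morgan]
≡ (\lnot \lnot P \lor \lnot R) \land \lnot (\lnot T \land (Q \lor T \lor \lnot R)) \land \lnot (S \land Q) \land \lnot \lnot Q   [De Morgan]
≡ (P \lor \lnot R) \land \lnot (\lnot T \land (Q \lor T \lor \lnot R)) \land \lnot (S \land Q) \land \lnot \lnot Q   [double negation]
≡ (P \lor \lnot R) \land (\lnot \lnot T \lor \lnot (Q \lor T \lor \lnot R)) \land \lnot (S \land Q) \land \lnot \lnot Q   [De Morgan]
≡ (P \lor \lnot R) \land (T \lor \lnot (Q \lor T \lor \lnot R)) \land \lnot (S \land Q) \land \lnot \lnot Q   [double negation]
≡ (P \lor \lnot R) \land (T \lor (\lnot Q \land \lnot T \land \lnot \lnot R)) \land \lnot (S \land Q) \land \lnot \lnot Q   [De Morgan]
≡ (P \lor \lnot R) \land (T \lor (\lnot Q \land \lnot T \land R)) \land \lnot (S \land Q) \land \lnot \lnot Q   [double negation]
≡ (P \lor \lnot R) \land (T \lor (\lnot Q \land \lnot T \land R)) \land (\lnot S \lor \lnot Q) \land \lnot \lnot Q   [De Morgan]
≡ (P \lor \lnot R) \land (T \lor (\lnot Q \land \lnot T \land R)) \land (\lnot S \lor \lnot Q) \land Q   [double negation]
≡ (P \land T \land \lnot S \land Q) \lor (P \land T \land \lnot Q \land Q) \lor (P \land \lnot Q \land \lnot T \land R \land \lnot S \land Q) \lor (P \land \lnot Q \land \lnot T \land R \land \lnot Q \land Q) \lor (\lnot R \land T \land \lnot S \land Q) \lor (\lnot R \land T \land \lnot Q \land Q) \lor (\lnot R \land \lnot Q \land \lnot T \land R \land \lnot S \land Q) \lor (\lnot R \land \lnot Q \land \lnot T \land R \land \lnot Q \land Q)   [distribute \land over \lor]
≡ (P \land T \land \lnot S \land Q) \lor (\lnot R \land T \land \lnot S \land Q)   [simplify]

(P \land T \land \lnot S \land Q) \lor (\lnot R \land T \land \lnot S \land Q)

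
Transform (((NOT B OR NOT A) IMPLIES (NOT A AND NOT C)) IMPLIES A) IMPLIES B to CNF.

(B OR NOT A) AND (B OR NOT C)

(((NOT B OR NOT A) IMPLIES (NOT A AND NOT C)) IMPLIES A) IMPLIES B
≡ NOT (((NOT B OR NOT A) IMPLIES (NOT A AND NOT C)) IMPLIES A) OR B   — eliminate IMPLIES
≡ NOT (NOT ((NOT B OR NOT A) IMPLIES (NOT A AND NOT C)) OR A) OR B   — eliminate IMPLIES
≡ NOT (NOT (NOT (NOT B OR NOT A) OR (NOT A AND NOT C)) OR A) OR B   — eliminate IMPLIES
≡ (NOT NOT (NOT (NOT B OR NOT A) OR (NOT A AND NOT C)) AND NOT A) OR B   — De Morgan
≡ ((NOT (NOT B OR NOT A) OR (NOT A AND NOT C)) AND NOT A) OR B   — double negation
≡ (((NOT NOT B AND NOT NOT A) OR (NOT A AND NOT C)) AND NOT A) OR B   — De Morgan
≡ (((B AND NOT NOT A) OR (NOT A AND NOT C)) AND NOT A) OR B   — double negation
≡ (((B AND A) OR (NOT A AND NOT C)) AND NOT A) OR B   — double negation
≡ (B OR NOT A OR B) AND (B OR NOT C OR B) AND (A OR NOT A OR B) AND (A OR NOT C OR B) AND (NOT A OR B)   — distribute OR over AND
≡ (B OR NOT A) AND (B OR NOT C)   — simplify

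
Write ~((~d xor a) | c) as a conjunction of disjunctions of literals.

~((~d xor a) | c)
= ~(((~d | a) & ~(~d & a)) | c)   (expand xor)
= ~((~d | a) & ~(~d & a)) & ~c   (De Morgan)
= (~(~d | a) | ~~(~d & a)) & ~c   (De Morgan)
= ((~~d & ~a) | ~~(~d & a)) & ~c   (De Morgan)
= ((d & ~a) | ~~(~d & a)) & ~c   (double negation)
= ((d & ~a) | (~d & a)) & ~c   (double negation)
= (d | ~d) & (d | a) & (~a | ~d) & (~a | a) & ~c   (distribute | over &)
= (d | a) & (~a | ~d) & ~c   (simplify)

(d | a) & (~a | ~d) & ~c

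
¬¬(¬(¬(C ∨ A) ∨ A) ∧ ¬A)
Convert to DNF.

C ∧ ¬A

¬¬(¬(¬(C ∨ A) ∨ A) ∧ ¬A)
≡ ¬(¬(C ∨ A) ∨ A) ∧ ¬A   [double negation]
≡ ¬¬(C ∨ A) ∧ ¬A ∧ ¬A   [De Morgan]
≡ (C ∨ A) ∧ ¬A ∧ ¬A   [double negation]
≡ (C ∧ ¬A ∧ ¬A) ∨ (A ∧ ¬A ∧ ¬A)   [distribute ∧ over ∨]
≡ C ∧ ¬A   [simplify]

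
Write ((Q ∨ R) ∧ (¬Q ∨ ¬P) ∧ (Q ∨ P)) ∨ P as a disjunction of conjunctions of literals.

(Q ∧ ¬P) ∨ P

((Q ∨ R) ∧ (¬Q ∨ ¬P) ∧ (Q ∨ P)) ∨ P
⇔ (Q ∧ ¬Q ∧ Q) ∨ (Q ∧ ¬Q ∧ P) ∨ (Q ∧ ¬P ∧ Q) ∨ (Q ∧ ¬P ∧ P) ∨ (R ∧ ¬Q ∧ Q) ∨ (R ∧ ¬Q ∧ P) ∨ (R ∧ ¬P ∧ Q) ∨ (R ∧ ¬P ∧ P) ∨ P
⇔ (Q ∧ ¬P) ∨ P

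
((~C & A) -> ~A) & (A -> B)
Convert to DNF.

((~C & A) -> ~A) & (A -> B)
≡ (~(~C & A) | ~A) & (A -> B)   (eliminate ->)
≡ (~(~C & A) | ~A) & (~A | B)   (eliminate ->)
≡ (~~C | ~A | ~A) & (~A | B)   (De Morgan)
≡ (C | ~A | ~A) & (~A | B)   (double negation)
≡ (C & ~A) | (C & B) | (~A & ~A) | (~A & B) | (~A & ~A) | (~A & B)   (distribute & over |)
≡ (C & B) | ~A   (simplify)

(C & B) | ~A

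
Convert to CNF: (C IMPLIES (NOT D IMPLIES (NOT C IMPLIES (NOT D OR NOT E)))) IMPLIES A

(C OR A) AND (NOT D OR A) AND (NOT C OR A) AND (D OR A) AND (E OR A)

(C IMPLIES (NOT D IMPLIES (NOT C IMPLIES (NOT D OR NOT E)))) IMPLIES A
= NOT (C IMPLIES (NOT D IMPLIES (NOT C IMPLIES (NOT D OR NOT E)))) OR A   [eliminate IMPLIES]
= NOT (NOT C OR (NOT D IMPLIES (NOT C IMPLIES (NOT D OR NOT E)))) OR A   [eliminate IMPLIES]
= NOT (NOT C OR NOT NOT D OR (NOT C IMPLIES (NOT D OR NOT E))) OR A   [eliminate IMPLIES]
= NOT (NOT C OR NOT NOT D OR NOT NOT C OR NOT D OR NOT E) OR A   [eliminate IMPLIES]
= (NOT NOT C AND NOT NOT NOT D AND NOT NOT NOT C AND NOT NOT D AND NOT NOT E) OR A   [De Morgan]
= (C AND NOT NOT NOT D AND NOT NOT NOT C AND NOT NOT D AND NOT NOT E) OR A   [double negation]
= (C AND NOT D AND NOT NOT NOT C AND NOT NOT D AND NOT NOT E) OR A   [double negation]
= (C AND NOT D AND NOT C AND NOT NOT D AND NOT NOT E) OR A   [double negation]
= (C AND NOT D AND NOT C AND D AND NOT NOT E) OR A   [double negation]
= (C AND NOT D AND NOT C AND D AND E) OR A   [double negation]
= (C OR A) AND (NOT D OR A) AND (NOT C OR A) AND (D OR A) AND (E OR A)   [distribute OR over AND]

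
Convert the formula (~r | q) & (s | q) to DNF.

(~r | q) & (s | q)
⇔ (~r & s) | (~r & q) | (q & s) | (q & q)   [distribute & over |]
⇔ (~r & s) | q   [simplify]

(~r & s) | q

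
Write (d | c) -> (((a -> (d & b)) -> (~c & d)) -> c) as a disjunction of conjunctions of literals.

(d | c) -> (((a -> (d & b)) -> (~c & d)) -> c)
≡ ~(d | c) | (((a -> (d & b)) -> (~c & d)) -> c)   [eliminate ->]
≡ ~(d | c) | ~((a -> (d & b)) -> (~c & d)) | c   [eliminate ->]
≡ ~(d | c) | ~(~(a -> (d & b)) | (~c & d)) | c   [eliminate ->]
≡ ~(d | c) | ~(~(~a | (d & b)) | (~c & d)) | c   [eliminate ->]
≡ (~d & ~c) | ~(~(~a | (d & b)) | (~c & d)) | c   [De Morgan]
≡ (~d & ~c) | (~~(~a | (d & b)) & ~(~c & d)) | c   [De Morgan]
≡ (~d & ~c) | ((~a | (d & b)) & ~(~c & d)) | c   [double negation]
≡ (~d & ~c) | ((~a | (d & b)) & (~~c | ~d)) | c   [De Morgan]
≡ (~d & ~c) | ((~a | (d & b)) & (c | ~d)) | c   [double negation]
≡ (~d & ~c) | (~a & c) | (~a & ~d) | (d & b & c) | (d & b & ~d) | c   [distribute & over |]
≡ (~d & ~c) | (~a & ~d) | c   [simplify]

(~d & ~c) | (~a & ~d) | c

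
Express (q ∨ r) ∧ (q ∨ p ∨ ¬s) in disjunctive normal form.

(q ∨ r) ∧ (q ∨ p ∨ ¬s)
⇔ (q ∧ q) ∨ (q ∧ p) ∨ (q ∧ ¬s) ∨ (r ∧ q) ∨ (r ∧ p) ∨ (r ∧ ¬s)
⇔ q ∨ (r ∧ p) ∨ (r ∧ ¬s)

q ∨ (r ∧ p) ∨ (r ∧ ¬s)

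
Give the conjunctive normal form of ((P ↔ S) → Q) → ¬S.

(¬S ∨ P) ∧ (¬Q ∨ ¬S)

((P ↔ S) → Q) → ¬S
⇔ ¬((P ↔ S) → Q) ∨ ¬S   — eliminate →
⇔ ¬(¬(P ↔ S) ∨ Q) ∨ ¬S   — eliminate →
⇔ ¬(¬((P → S) ∧ (S → P)) ∨ Q) ∨ ¬S   — eliminate ↔
⇔ ¬(¬((¬P ∨ S) ∧ (S → P)) ∨ Q) ∨ ¬S   — eliminate →
⇔ ¬(¬((¬P ∨ S) ∧ (¬S ∨ P)) ∨ Q) ∨ ¬S   — eliminate →
⇔ (¬¬((¬P ∨ S) ∧ (¬S ∨ P)) ∧ ¬Q) ∨ ¬S   — De Morgan
⇔ ((¬P ∨ S) ∧ (¬S ∨ P) ∧ ¬Q) ∨ ¬S   — double negation
⇔ (¬P ∨ S ∨ ¬S) ∧ (¬S ∨ P ∨ ¬S) ∧ (¬Q ∨ ¬S)   — distribute ∨ over ∧
⇔ (¬S ∨ P) ∧ (¬Q ∨ ¬S)   — simplify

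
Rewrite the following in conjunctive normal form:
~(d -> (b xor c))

d & (~b | c) & (~c | b)

~(d -> (b xor c))
≡ ~(~d | (b xor c))   — eliminate ->
≡ ~(~d | ((b | c) & ~(b & c)))   — expand xor
≡ ~~d & ~((b | c) & ~(b & c))   — De Morgan
≡ d & ~((b | c) & ~(b & c))   — double negation
≡ d & (~(b | c) | ~~(b & c))   — De Morgan
≡ d & ((~b & ~c) | ~~(b & c))   — De Morgan
≡ d & ((~b & ~c) | (b & c))   — double negation
≡ d & (~b | b) & (~b | c) & (~c | b) & (~c | c)   — distribute | over &
≡ d & (~b | c) & (~c | b)   — simplify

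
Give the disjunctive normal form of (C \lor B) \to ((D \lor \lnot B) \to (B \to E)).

(C \lor B) \to ((D \lor \lnot B) \to (B \to E))
≡ \lnot (C \lor B) \lor ((D \lor \lnot B) \to (B \to E))   (eliminate \to)
≡ \lnot (C \lor B) \lor \lnot (D \lor \lnot B) \lor (B \to E)   (eliminate \to)
≡ \lnot (C \lor B) \lor \lnot (D \lor \lnot B) \lor \lnot B \lor E   (eliminate \to)
≡ (\lnot C \land \lnot B) \lor \lnot (D \lor \lnot B) \lor \lnot B \lor E   (De Morgan)
≡ (\lnot C \land \lnot B) \lor (\lnot D \land \lnot \lnot B) \lor \lnot B \lor E   (De Morgan)
≡ (\lnot C \land \lnot B) \lor (\lnot D \land B) \lor \lnot B \lor E   (double negation)
≡ (\lnot D \land B) \lor \lnot B \lor E   (simplify)

(\lnot D \land B) \lor \lnot B \lor E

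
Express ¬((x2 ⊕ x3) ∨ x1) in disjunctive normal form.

(¬x2 ∧ ¬x3 ∧ ¬x1) ∨ (x3 ∧ x2 ∧ ¬x1)

¬((x2 ⊕ x3) ∨ x1)
= ¬((x2 ∧ ¬x3) ∨ (¬x2 ∧ x3) ∨ x1)
= ¬(x2 ∧ ¬x3) ∧ ¬(¬x2 ∧ x3) ∧ ¬x1
= (¬x2 ∨ ¬¬x3) ∧ ¬(¬x2 ∧ x3) ∧ ¬x1
= (¬x2 ∨ x3) ∧ ¬(¬x2 ∧ x3) ∧ ¬x1
= (¬x2 ∨ x3) ∧ (¬¬x2 ∨ ¬x3) ∧ ¬x1
= (¬x2 ∨ x3) ∧ (x2 ∨ ¬x3) ∧ ¬x1
= (¬x2 ∧ x2 ∧ ¬x1) ∨ (¬x2 ∧ ¬x3 ∧ ¬x1) ∨ (x3 ∧ x2 ∧ ¬x1) ∨ (x3 ∧ ¬x3 ∧ ¬x1)
= (¬x2 ∧ ¬x3 ∧ ¬x1) ∨ (x3 ∧ x2 ∧ ¬x1)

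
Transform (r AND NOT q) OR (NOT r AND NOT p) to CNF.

(r OR NOT p) AND (NOT q OR NOT r) AND (NOT q OR NOT p)

(r AND NOT q) OR (NOT r AND NOT p)
≡ (r OR NOT r) AND (r OR NOT p) AND (NOT q OR NOT r) AND (NOT q OR NOT p)   (distribute OR over AND)
≡ (r OR NOT p) AND (NOT q OR NOT r) AND (NOT q OR NOT p)   (simplify)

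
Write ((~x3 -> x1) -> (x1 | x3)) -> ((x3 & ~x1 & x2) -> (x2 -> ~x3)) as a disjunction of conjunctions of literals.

((~x3 -> x1) -> (x1 | x3)) -> ((x3 & ~x1 & x2) -> (x2 -> ~x3))
≡ ~((~x3 -> x1) -> (x1 | x3)) | ((x3 & ~x1 & x2) -> (x2 -> ~x3))
≡ ~(~(~x3 -> x1) | x1 | x3) | ((x3 & ~x1 & x2) -> (x2 -> ~x3))
≡ ~(~(~~x3 | x1) | x1 | x3) | ((x3 & ~x1 & x2) -> (x2 -> ~x3))
≡ ~(~(~~x3 | x1) | x1 | x3) | ~(x3 & ~x1 & x2) | (x2 -> ~x3)
≡ ~(~(~~x3 | x1) | x1 | x3) | ~(x3 & ~x1 & x2) | ~x2 | ~x3
≡ (~~(~~x3 | x1) & ~x1 & ~x3) | ~(x3 & ~x1 & x2) | ~x2 | ~x3
≡ ((~~x3 | x1) & ~x1 & ~x3) | ~(x3 & ~x1 & x2) | ~x2 | ~x3
≡ ((x3 | x1) & ~x1 & ~x3) | ~(x3 & ~x1 & x2) | ~x2 | ~x3
≡ ((x3 | x1) & ~x1 & ~x3) | ~x3 | ~~x1 | ~x2 | ~x2 | ~x3
≡ ((x3 | x1) & ~x1 & ~x3) | ~x3 | x1 | ~x2 | ~x2 | ~x3
≡ (x3 & ~x1 & ~x3) | (x1 & ~x1 & ~x3) | ~x3 | x1 | ~x2 | ~x2 | ~x3
≡ ~x3 | x1 | ~x2

~x3 | x1 | ~x2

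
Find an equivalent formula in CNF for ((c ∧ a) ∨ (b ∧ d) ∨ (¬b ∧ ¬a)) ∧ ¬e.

((c ∧ a) ∨ (b ∧ d) ∨ (¬b ∧ ¬a)) ∧ ¬e
⇔ (c ∨ b ∨ ¬b) ∧ (c ∨ b ∨ ¬a) ∧ (c ∨ d ∨ ¬b) ∧ (c ∨ d ∨ ¬a) ∧ (a ∨ b ∨ ¬b) ∧ (a ∨ b ∨ ¬a) ∧ (a ∨ d ∨ ¬b) ∧ (a ∨ d ∨ ¬a) ∧ ¬e   [distribute ∨ over ∧]
⇔ (c ∨ b ∨ ¬a) ∧ (c ∨ d ∨ ¬b) ∧ (c ∨ d ∨ ¬a) ∧ (a ∨ d ∨ ¬b) ∧ ¬e   [simplify]

(c ∨ b ∨ ¬a) ∧ (c ∨ d ∨ ¬b) ∧ (c ∨ d ∨ ¬a) ∧ (a ∨ d ∨ ¬b) ∧ ¬e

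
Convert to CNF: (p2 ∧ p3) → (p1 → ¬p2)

¬p2 ∨ ¬p3 ∨ ¬p1

(p2 ∧ p3) → (p1 → ¬p2)
⇔ ¬(p2 ∧ p3) ∨ (p1 → ¬p2)   — eliminate →
⇔ ¬(p2 ∧ p3) ∨ ¬p1 ∨ ¬p2   — eliminate →
⇔ ¬p2 ∨ ¬p3 ∨ ¬p1 ∨ ¬p2   — De Morgan
⇔ ¬p2 ∨ ¬p3 ∨ ¬p1   — simplify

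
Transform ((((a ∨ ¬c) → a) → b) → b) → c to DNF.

((((a ∨ ¬c) → a) → b) → b) → c
⇔ ¬((((a ∨ ¬c) → a) → b) → b) ∨ c   — eliminate →
⇔ ¬(¬(((a ∨ ¬c) → a) → b) ∨ b) ∨ c   — eliminate →
⇔ ¬(¬(¬((a ∨ ¬c) → a) ∨ b) ∨ b) ∨ c   — eliminate →
⇔ ¬(¬(¬(¬(a ∨ ¬c) ∨ a) ∨ b) ∨ b) ∨ c   — eliminate →
⇔ (¬¬(¬(¬(a ∨ ¬c) ∨ a) ∨ b) ∧ ¬b) ∨ c   — De Morgan
⇔ ((¬(¬(a ∨ ¬c) ∨ a) ∨ b) ∧ ¬b) ∨ c   — double negation
⇔ (((¬¬(a ∨ ¬c) ∧ ¬a) ∨ b) ∧ ¬b) ∨ c   — De Morgan
⇔ ((((a ∨ ¬c) ∧ ¬a) ∨ b) ∧ ¬b) ∨ c   — double negation
⇔ (a ∧ ¬a ∧ ¬b) ∨ (¬c ∧ ¬a ∧ ¬b) ∨ (b ∧ ¬b) ∨ c   — distribute ∧ over ∨
⇔ (¬c ∧ ¬a ∧ ¬b) ∨ c   — simplify

(¬c ∧ ¬a ∧ ¬b) ∨ c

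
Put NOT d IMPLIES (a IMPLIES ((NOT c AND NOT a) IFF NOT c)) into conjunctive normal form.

NOT d IMPLIES (a IMPLIES ((NOT c AND NOT a) IFF NOT c))
≡ NOT NOT d OR (a IMPLIES ((NOT c AND NOT a) IFF NOT c))
≡ NOT NOT d OR NOT a OR ((NOT c AND NOT a) IFF NOT c)
≡ NOT NOT d OR NOT a OR (((NOT c AND NOT a) IMPLIES NOT c) AND (NOT c IMPLIES (NOT c AND NOT a)))
≡ NOT NOT d OR NOT a OR ((NOT (NOT c AND NOT a) OR NOT c) AND (NOT c IMPLIES (NOT c AND NOT a)))
≡ NOT NOT d OR NOT a OR ((NOT (NOT c AND NOT a) OR NOT c) AND (NOT NOT c OR (NOT c AND NOT a)))
≡ d OR NOT a OR ((NOT (NOT c AND NOT a) OR NOT c) AND (NOT NOT c OR (NOT c AND NOT a)))
≡ d OR NOT a OR ((NOT NOT c OR NOT NOT a OR NOT c) AND (NOT NOT c OR (NOT c AND NOT a)))
≡ d OR NOT a OR ((c OR NOT NOT a OR NOT c) AND (NOT NOT c OR (NOT c AND NOT a)))
≡ d OR NOT a OR ((c OR a OR NOT c) AND (NOT NOT c OR (NOT c AND NOT a)))
≡ d OR NOT a OR ((c OR a OR NOT c) AND (c OR (NOT c AND NOT a)))
≡ (d OR NOT a OR c OR a OR NOT c) AND (d OR NOT a OR c OR NOT c) AND (d OR NOT a OR c OR NOT a)
≡ d OR NOT a OR c

d OR NOT a OR c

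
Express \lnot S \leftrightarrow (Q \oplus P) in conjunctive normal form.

\lnot S \leftrightarrow (Q \oplus P)
≡ (\lnot S \to (Q \oplus P)) \land ((Q \oplus P) \to \lnot S)   [eliminate \leftrightarrow]
≡ (\lnot \lnot S \lor (Q \oplus P)) \land ((Q \oplus P) \to \lnot S)   [eliminate \to]
≡ (\lnot \lnot S \lor ((Q \lor P) \land \lnot (Q \land P))) \land ((Q \oplus P) \to \lnot S)   [expand \oplus]
≡ (\lnot \lnot S \lor ((Q \lor P) \land \lnot (Q \land P))) \land (\lnot (Q \oplus P) \lor \lnot S)   [eliminate \to]
≡ (\lnot \lnot S \lor ((Q \lor P) \land \lnot (Q \land P))) \land (\lnot ((Q \lor P) \land \lnot (Q \land P)) \lor \lnot S)   [expand \oplus]
≡ (S \lor ((Q \lor P) \land \lnot (Q \land P))) \land (\lnot ((Q \lor P) \land \lnot (Q \land P)) \lor \lnot S)   [double negation]
≡ (S \lor ((Q \lor P) \land (\lnot Q \lor \lnot P))) \land (\lnot ((Q \lor P) \land \lnot (Q \land P)) \lor \lnot S)   [De Morgan]
≡ (S \lor ((Q \lor P) \land (\lnot Q \lor \lnot P))) \land (\lnot (Q \lor P) \lor \lnot \lnot (Q \land P) \lor \lnot S)   [De Morgan]
≡ (S \lor ((Q \lor P) \land (\lnot Q \lor \lnot P))) \land ((\lnot Q \land \lnot P) \lor \lnot \lnot (Q \land P) \lor \lnot S)   [De Morgan]
≡ (S \lor ((Q \lor P) \land (\lnot Q \lor \lnot P))) \land ((\lnot Q \land \lnot P) \lor (Q \land P) \lor \lnot S)   [double negation]
≡ (S \lor Q \lor P) \land (S \lor \lnot Q \lor \lnot P) \land (\lnot Q \lor Q \lor \lnot S) \land (\lnot Q \lor P \lor \lnot S) \land (\lnot P \lor Q \lor \lnot S) \land (\lnot P \lor P \lor \lnot S)   [distribute \lor over \land]
≡ (S \lor Q \lor P) \land (S \lor \lnot Q \lor \lnot P) \land (\lnot Q \lor P \lor \lnot S) \land (\lnot P \lor Q \lor \lnot S)   [simplify]

(S \lor Q \lor P) \land (S \lor \lnot Q \lor \lnot P) \land (\lnot Q \lor P \lor \lnot S) \land (\lnot P \lor Q \lor \lnot S)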